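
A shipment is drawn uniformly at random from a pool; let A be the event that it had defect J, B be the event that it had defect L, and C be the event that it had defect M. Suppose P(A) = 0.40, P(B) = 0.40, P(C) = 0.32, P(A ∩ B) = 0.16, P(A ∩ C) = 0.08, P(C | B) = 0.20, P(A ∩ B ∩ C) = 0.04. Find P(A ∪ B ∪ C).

0.84

P(B ∩ C) = P(B)·P(C|B) = 0.40 × 0.20 = 0.08
P(A ∪ B ∪ C) = 0.40 + 0.40 + 0.32 − 0.16 − 0.08 − 0.08 + 0.04 = 0.84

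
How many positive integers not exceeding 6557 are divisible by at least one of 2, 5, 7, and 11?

floor(6557/2) + floor(6557/5) + floor(6557/7) + floor(6557/11) − floor(6557/10) − floor(6557/14) − floor(6557/22) − floor(6557/35) − floor(6557/55) − floor(6557/77) + floor(6557/70) + floor(6557/110) + floor(6557/154) + floor(6557/385) − floor(6557/770) = 3278 + 1311 + 936 + 596 − 655 − 468 − 298 − 187 − 119 − 85 + 93 + 59 + 42 + 17 − 8 = 4512

4512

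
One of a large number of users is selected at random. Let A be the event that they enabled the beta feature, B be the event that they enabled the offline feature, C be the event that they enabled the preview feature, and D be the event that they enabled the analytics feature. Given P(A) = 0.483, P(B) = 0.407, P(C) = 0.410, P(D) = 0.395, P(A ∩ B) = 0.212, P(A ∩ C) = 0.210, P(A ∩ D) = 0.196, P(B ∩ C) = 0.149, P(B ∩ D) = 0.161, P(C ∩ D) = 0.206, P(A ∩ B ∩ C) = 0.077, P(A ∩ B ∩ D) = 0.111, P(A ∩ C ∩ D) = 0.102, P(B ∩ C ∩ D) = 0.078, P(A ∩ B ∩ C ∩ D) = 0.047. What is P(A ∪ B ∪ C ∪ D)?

0.882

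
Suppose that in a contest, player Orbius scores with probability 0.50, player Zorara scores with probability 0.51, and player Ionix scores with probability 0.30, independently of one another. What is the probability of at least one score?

0.8285

Since the events are independent, P(none) is the product of the individual non-occurrence probabilities.
P(none) = (1 − 0.50) × (1 − 0.51) × (1 − 0.30) = 0.50 × 0.49 × 0.70 = 0.1715
P(at least one) = 1 − 0.1715 = 0.8285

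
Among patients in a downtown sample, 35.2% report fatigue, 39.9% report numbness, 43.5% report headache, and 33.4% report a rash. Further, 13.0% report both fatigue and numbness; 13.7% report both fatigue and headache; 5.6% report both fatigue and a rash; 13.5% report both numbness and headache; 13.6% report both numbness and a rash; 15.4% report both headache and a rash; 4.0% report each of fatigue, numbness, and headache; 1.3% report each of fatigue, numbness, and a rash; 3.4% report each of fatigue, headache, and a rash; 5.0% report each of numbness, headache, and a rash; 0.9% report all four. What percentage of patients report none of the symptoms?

10.0%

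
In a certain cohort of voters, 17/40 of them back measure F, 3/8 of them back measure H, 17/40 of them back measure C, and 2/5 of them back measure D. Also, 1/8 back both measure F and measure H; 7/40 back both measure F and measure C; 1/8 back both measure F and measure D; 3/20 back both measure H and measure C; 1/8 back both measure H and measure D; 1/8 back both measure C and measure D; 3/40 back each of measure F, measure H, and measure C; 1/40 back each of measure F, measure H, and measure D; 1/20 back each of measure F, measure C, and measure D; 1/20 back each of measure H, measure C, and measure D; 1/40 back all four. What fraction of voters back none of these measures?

1/40

P(at least one) = 17/40 + 3/8 + 17/40 + 2/5 − 1/8 − 7/40 − 1/8 − 3/20 − 1/8 − 1/8 + 3/40 + 1/40 + 1/20 + 1/20 − 1/40 = 39/40
P(none) = 1 − 39/40 = 1/40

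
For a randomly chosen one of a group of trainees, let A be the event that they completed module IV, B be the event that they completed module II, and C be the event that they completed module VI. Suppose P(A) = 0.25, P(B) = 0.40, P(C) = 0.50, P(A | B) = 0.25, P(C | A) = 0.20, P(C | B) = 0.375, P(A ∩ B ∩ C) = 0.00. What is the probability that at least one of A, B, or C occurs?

P(A ∩ B) = P(B)·P(A|B) = 0.40 × 0.25 = 0.10
P(A ∩ C) = P(A)·P(C|A) = 0.25 × 0.20 = 0.05
P(B ∩ C) = P(B)·P(C|B) = 0.40 × 0.375 = 0.15
By inclusion-exclusion,
P(A ∪ B ∪ C) = 0.25 + 0.40 + 0.50 − 0.10 − 0.05 − 0.15 + 0.00 = 0.85

0.85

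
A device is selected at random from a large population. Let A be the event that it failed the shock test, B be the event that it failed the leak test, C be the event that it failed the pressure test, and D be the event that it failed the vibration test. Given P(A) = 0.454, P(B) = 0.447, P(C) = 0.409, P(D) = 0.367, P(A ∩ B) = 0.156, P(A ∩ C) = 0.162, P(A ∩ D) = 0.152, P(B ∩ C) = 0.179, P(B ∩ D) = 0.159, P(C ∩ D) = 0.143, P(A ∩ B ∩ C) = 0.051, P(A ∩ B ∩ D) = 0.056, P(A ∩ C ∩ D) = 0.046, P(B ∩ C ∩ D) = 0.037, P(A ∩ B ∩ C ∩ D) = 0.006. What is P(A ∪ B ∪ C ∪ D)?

Inclusion–exclusion gives
P(A ∪ B ∪ C ∪ D) = 0.454 + 0.447 + 0.409 + 0.367 − 0.156 − 0.162 − 0.152 − 0.179 − 0.159 − 0.143 + 0.051 + 0.056 + 0.046 + 0.037 − 0.006 = 0.910

0.910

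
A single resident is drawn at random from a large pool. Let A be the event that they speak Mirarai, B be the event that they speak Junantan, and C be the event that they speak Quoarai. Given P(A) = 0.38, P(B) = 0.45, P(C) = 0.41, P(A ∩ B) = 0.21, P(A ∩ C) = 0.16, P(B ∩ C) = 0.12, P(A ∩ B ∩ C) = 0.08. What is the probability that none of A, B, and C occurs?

0.17

By inclusion-exclusion,
P(A ∪ B ∪ C) = 0.38 + 0.45 + 0.41 − 0.21 − 0.16 − 0.12 + 0.08 = 0.83
P(none) = 1 − 0.83 = 0.17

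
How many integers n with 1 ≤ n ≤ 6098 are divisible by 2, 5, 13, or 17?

By inclusion-exclusion,
3049 + 1219 + 469 + 358 − 609 − 234 − 179 − 93 − 71 − 27 + 46 + 35 + 13 + 5 − 2 = 3979

3979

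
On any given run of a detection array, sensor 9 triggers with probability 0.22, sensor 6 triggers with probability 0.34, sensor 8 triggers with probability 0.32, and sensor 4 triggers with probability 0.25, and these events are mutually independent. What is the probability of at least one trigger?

Since the events are independent, P(none) is the product of the individual non-occurrence probabilities.
P(none) = (1 − 0.22) × (1 − 0.34) × (1 − 0.32) × (1 − 0.25) = 0.78 × 0.66 × 0.68 × 0.75 = 0.262548
P(at least one) = 1 − 0.262548 = 0.737452

0.737452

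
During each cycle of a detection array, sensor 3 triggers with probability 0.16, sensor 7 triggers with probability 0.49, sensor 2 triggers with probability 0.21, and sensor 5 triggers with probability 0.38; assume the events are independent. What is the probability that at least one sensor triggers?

0.79016968

P(none) = (1 − 0.16) × (1 − 0.49) × (1 − 0.21) × (1 − 0.38) = 0.84 × 0.51 × 0.79 × 0.62 = 0.20983032
P(at least one) = 1 − 0.20983032 = 0.79016968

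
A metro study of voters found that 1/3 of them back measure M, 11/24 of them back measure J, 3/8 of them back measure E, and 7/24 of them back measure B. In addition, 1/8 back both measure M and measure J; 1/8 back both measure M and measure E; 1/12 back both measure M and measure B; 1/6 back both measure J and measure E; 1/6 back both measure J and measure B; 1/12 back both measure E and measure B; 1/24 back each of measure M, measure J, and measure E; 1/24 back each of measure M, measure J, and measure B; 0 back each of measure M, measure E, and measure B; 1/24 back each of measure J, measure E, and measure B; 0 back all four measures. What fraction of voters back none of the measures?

1/6

By inclusion-exclusion,
P(union) = 1/3 + 11/24 + 3/8 + 7/24 − 1/8 − 1/8 − 1/12 − 1/6 − 1/6 − 1/12 + 1/24 + 1/24 + 0 + 1/24 − 0 = 5/6
P(none) = 1 − 5/6 = 1/6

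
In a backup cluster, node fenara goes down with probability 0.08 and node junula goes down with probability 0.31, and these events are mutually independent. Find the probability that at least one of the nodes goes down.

P(none) = (1 − 0.08) × (1 − 0.31) = 0.92 × 0.69 = 0.6348
P(at least one) = 1 − 0.6348 = 0.3652

0.3652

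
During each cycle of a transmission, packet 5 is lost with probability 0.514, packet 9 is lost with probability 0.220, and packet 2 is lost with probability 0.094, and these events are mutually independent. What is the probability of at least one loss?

0.65655352

P(none) = (1 − 0.514) × (1 − 0.220) × (1 − 0.094) = 0.486 × 0.780 × 0.906 = 0.34344648
P(at least one) = 1 − 0.34344648 = 0.65655352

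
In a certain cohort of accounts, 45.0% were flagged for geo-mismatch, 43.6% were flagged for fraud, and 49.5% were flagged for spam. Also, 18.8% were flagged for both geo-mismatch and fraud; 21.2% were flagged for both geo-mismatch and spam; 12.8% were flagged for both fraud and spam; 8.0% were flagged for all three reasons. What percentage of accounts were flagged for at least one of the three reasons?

93.3%

Apply inclusion-exclusion:
P(union) = 45.0 + 43.6 + 49.5 − 18.8 − 21.2 − 12.8 + 8.0 = 93.3%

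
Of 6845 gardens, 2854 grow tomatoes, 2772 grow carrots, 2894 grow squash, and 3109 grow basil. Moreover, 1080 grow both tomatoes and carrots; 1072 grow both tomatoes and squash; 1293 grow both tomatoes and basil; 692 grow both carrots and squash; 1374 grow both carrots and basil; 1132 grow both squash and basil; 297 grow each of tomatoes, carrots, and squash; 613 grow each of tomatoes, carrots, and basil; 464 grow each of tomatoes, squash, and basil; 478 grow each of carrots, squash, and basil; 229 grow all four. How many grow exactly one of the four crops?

2983

Using the inclusion–exclusion count for exactly one event:
N(exactly one) = 2854 + 2772 + 2894 + 3109 − 2·1080 − 2·1072 − 2·1293 − 2·692 − 2·1374 − 2·1132 + 3·297 + 3·613 + 3·464 + 3·478 − 4·229 = 2983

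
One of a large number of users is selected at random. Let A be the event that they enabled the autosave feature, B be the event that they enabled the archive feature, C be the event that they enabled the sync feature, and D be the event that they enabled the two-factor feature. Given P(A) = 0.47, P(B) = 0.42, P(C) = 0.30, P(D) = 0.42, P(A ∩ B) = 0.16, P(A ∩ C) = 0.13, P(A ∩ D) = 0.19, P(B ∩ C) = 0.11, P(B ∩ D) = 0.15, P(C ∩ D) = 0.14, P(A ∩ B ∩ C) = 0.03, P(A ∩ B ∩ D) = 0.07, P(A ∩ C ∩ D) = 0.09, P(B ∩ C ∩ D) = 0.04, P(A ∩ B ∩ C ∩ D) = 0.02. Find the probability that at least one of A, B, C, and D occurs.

Apply inclusion-exclusion:
P(A ∪ B ∪ C ∪ D) = 0.47 + 0.42 + 0.30 + 0.42 − 0.16 − 0.13 − 0.19 − 0.11 − 0.15 − 0.14 + 0.03 + 0.07 + 0.09 + 0.04 − 0.02 = 0.94

0.94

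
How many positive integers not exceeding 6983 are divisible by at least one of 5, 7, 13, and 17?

By inclusion–exclusion:
⌊6983/5⌋ + ⌊6983/7⌋ + ⌊6983/13⌋ + ⌊6983/17⌋ − ⌊6983/35⌋ − ⌊6983/65⌋ − ⌊6983/85⌋ − ⌊6983/91⌋ − ⌊6983/119⌋ − ⌊6983/221⌋ + ⌊6983/455⌋ + ⌊6983/595⌋ + ⌊6983/1105⌋ + ⌊6983/1547⌋ − ⌊6983/7735⌋ = 1396 + 997 + 537 + 410 − 199 − 107 − 82 − 76 − 58 − 31 + 15 + 11 + 6 + 4 − 0 = 2823

2823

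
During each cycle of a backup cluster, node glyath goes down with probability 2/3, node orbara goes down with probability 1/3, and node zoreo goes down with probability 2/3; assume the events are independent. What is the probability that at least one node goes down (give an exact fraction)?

25/27

Independence gives P(none) = ∏(1 − pᵢ).
P(none) = (1 − 2/3) × (1 − 1/3) × (1 − 2/3) = 1/3 × 2/3 × 1/3 = 2/27
P(at least one) = 1 − 2/27 = 25/27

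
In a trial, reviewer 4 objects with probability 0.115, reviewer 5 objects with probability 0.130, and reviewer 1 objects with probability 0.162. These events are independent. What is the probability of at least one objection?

0.3547819

Since the events are independent, P(none) is the product of the individual non-occurrence probabilities.
P(none) = (1 − 0.115) × (1 − 0.130) × (1 − 0.162) = 0.885 × 0.870 × 0.838 = 0.6452181
P(at least one) = 1 − 0.6452181 = 0.3547819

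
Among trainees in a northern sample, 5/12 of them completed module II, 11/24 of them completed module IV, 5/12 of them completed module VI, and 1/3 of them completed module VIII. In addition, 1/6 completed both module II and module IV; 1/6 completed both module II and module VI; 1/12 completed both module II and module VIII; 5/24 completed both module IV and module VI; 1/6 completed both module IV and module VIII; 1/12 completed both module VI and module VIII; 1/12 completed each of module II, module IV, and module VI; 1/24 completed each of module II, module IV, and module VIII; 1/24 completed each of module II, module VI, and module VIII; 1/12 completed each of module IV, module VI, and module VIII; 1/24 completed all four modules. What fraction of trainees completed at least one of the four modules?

23/24

By inclusion–exclusion:
P(union) = 5/12 + 11/24 + 5/12 + 1/3 − 1/6 − 1/6 − 1/12 − 5/24 − 1/6 − 1/12 + 1/12 + 1/24 + 1/24 + 1/12 − 1/24 = 23/24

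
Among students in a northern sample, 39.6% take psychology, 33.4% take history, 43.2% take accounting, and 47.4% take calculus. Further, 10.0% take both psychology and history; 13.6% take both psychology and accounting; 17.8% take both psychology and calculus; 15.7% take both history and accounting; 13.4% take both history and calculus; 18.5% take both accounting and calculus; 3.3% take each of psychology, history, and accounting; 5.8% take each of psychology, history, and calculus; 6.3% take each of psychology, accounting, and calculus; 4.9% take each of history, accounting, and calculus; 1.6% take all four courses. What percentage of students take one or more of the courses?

93.3%

Apply inclusion-exclusion:
P(union) = 39.6 + 33.4 + 43.2 + 47.4 − 10.0 − 13.6 − 17.8 − 15.7 − 13.4 − 18.5 + 3.3 + 5.8 + 6.3 + 4.9 − 1.6 = 93.3%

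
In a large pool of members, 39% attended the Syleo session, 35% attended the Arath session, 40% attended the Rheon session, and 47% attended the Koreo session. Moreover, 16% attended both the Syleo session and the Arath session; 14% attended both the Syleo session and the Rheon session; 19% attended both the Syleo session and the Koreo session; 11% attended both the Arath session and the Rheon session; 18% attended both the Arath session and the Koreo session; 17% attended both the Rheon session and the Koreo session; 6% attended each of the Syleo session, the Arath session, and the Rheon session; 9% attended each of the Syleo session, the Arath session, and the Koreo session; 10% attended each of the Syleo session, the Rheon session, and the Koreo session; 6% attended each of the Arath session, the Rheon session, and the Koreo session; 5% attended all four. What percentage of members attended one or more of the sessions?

92%

By inclusion-exclusion,
P(union) = 39 + 35 + 40 + 47 − 16 − 14 − 19 − 11 − 18 − 17 + 6 + 9 + 10 + 6 − 5 = 92%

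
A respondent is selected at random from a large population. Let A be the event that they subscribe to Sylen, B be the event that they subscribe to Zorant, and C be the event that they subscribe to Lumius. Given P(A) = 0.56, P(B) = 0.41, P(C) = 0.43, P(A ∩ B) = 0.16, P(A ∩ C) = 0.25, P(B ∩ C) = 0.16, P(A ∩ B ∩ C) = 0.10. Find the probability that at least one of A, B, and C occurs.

0.93

Apply inclusion-exclusion:
P(A ∪ B ∪ C) = 0.56 + 0.41 + 0.43 − 0.16 − 0.25 − 0.16 + 0.10 = 0.93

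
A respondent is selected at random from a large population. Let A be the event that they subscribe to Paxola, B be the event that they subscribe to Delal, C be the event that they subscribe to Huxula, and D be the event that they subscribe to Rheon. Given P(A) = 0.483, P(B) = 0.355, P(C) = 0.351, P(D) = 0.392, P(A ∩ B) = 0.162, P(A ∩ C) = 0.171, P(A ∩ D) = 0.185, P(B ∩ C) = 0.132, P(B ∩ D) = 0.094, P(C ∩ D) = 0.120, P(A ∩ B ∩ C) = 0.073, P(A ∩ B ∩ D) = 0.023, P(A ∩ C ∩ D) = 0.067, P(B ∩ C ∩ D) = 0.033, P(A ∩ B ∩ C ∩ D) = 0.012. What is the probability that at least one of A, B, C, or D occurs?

0.901

Inclusion–exclusion gives
P(A ∪ B ∪ C ∪ D) = 0.483 + 0.355 + 0.351 + 0.392 − 0.162 − 0.171 − 0.185 − 0.132 − 0.094 − 0.120 + 0.073 + 0.023 + 0.067 + 0.033 − 0.012 = 0.901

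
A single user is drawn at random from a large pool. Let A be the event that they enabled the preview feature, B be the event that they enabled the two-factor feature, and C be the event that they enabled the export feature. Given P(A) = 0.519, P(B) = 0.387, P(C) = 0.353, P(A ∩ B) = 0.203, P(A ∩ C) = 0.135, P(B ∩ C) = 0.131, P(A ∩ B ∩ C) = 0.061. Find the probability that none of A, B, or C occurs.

0.149

P(A ∪ B ∪ C) = 0.519 + 0.387 + 0.353 − 0.203 − 0.135 − 0.131 + 0.061 = 0.851
P(none) = 1 − 0.851 = 0.149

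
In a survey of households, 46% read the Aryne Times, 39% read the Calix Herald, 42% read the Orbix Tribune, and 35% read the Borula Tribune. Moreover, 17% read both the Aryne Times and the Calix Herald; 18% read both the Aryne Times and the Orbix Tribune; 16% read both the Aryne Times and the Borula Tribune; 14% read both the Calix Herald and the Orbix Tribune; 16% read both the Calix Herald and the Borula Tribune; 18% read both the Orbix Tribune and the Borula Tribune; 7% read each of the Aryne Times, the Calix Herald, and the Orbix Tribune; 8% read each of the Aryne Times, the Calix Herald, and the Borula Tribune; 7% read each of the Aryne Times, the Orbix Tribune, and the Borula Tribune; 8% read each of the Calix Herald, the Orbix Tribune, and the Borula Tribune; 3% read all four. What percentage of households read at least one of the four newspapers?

Using inclusion–exclusion:
P(≥1) = 46 + 39 + 42 + 35 − 17 − 18 − 16 − 14 − 16 − 18 + 7 + 8 + 7 + 8 − 3 = 90%

90%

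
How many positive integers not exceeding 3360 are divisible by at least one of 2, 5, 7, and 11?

2312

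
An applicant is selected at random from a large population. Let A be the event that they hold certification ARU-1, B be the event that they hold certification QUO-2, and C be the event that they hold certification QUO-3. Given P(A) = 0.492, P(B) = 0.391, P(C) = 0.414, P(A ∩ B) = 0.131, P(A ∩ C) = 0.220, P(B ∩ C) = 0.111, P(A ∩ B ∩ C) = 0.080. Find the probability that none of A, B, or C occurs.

0.085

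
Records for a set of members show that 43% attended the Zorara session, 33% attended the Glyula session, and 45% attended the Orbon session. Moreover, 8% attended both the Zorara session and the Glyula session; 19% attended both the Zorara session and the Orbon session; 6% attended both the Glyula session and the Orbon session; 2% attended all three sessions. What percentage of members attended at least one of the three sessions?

90%

By inclusion-exclusion,
P(at least one) = 43 + 33 + 45 − 8 − 19 − 6 + 2 = 90%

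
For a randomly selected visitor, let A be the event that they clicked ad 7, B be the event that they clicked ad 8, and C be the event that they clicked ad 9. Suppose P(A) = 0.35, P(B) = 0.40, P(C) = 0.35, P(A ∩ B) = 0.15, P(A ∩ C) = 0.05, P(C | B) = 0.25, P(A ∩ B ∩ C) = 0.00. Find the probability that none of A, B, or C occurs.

0.20

P(B ∩ C) = P(B)·P(C|B) = 0.40 × 0.25 = 0.10
P(A ∪ B ∪ C) = 0.35 + 0.40 + 0.35 − 0.15 − 0.05 − 0.10 + 0.00 = 0.80
P(none) = 1 − 0.80 = 0.20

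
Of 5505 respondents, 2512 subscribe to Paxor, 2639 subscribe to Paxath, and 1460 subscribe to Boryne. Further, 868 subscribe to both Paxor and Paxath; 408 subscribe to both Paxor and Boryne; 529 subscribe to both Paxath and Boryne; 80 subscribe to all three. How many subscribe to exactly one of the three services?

3241

|exactly one| = 2512 + 2639 + 1460 − 2·868 − 2·408 − 2·529 + 3·80 = 3241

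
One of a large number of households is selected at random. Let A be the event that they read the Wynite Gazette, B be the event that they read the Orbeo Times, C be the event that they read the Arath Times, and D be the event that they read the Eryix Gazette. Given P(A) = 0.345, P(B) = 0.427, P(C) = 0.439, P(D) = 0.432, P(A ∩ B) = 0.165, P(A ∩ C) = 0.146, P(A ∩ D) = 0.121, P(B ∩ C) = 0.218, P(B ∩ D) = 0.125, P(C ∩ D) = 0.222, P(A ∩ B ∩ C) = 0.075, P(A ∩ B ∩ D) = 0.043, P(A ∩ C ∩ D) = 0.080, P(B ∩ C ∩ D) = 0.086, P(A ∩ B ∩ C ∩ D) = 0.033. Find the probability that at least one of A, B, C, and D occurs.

0.897

P(A ∪ B ∪ C ∪ D) = 0.345 + 0.427 + 0.439 + 0.432 − 0.165 − 0.146 − 0.121 − 0.218 − 0.125 − 0.222 + 0.075 + 0.043 + 0.080 + 0.086 − 0.033 = 0.897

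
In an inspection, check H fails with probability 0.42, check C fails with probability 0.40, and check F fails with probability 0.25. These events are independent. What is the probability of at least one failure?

P(none) = (1 − 0.42) × (1 − 0.40) × (1 − 0.25) = 0.58 × 0.60 × 0.75 = 0.261
P(at least one) = 1 − 0.261 = 0.739

0.739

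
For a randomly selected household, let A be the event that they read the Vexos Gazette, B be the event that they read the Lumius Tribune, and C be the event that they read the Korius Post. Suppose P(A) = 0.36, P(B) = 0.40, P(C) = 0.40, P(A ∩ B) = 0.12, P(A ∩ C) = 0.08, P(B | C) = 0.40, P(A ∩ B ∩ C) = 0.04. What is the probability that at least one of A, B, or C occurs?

0.84

P(B ∩ C) = P(C)·P(B|C) = 0.40 × 0.40 = 0.16
P(A ∪ B ∪ C) = 0.36 + 0.40 + 0.40 − 0.12 − 0.08 − 0.16 + 0.04 = 0.84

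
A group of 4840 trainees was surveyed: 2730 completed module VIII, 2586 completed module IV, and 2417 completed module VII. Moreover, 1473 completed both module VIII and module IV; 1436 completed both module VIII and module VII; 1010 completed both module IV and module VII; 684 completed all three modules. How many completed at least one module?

4498

By inclusion-exclusion,
N(≥1) = 2730 + 2586 + 2417 − 1473 − 1436 − 1010 + 684 = 4498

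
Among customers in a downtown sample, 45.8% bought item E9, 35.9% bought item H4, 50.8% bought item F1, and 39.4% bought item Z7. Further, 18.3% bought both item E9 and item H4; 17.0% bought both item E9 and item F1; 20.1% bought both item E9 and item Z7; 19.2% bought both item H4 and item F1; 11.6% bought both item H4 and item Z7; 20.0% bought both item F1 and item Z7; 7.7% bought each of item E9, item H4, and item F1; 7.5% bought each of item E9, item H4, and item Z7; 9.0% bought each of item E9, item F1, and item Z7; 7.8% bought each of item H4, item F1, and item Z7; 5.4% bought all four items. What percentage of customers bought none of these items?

7.7%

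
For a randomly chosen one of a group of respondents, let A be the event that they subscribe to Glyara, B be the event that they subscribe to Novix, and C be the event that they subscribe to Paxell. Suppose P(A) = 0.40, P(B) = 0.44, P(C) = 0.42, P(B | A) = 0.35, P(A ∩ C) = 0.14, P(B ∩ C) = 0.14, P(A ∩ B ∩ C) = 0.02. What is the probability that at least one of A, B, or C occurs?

P(A ∩ B) = P(A)·P(B|A) = 0.40 × 0.35 = 0.14
P(A ∪ B ∪ C) = 0.40 + 0.44 + 0.42 − 0.14 − 0.14 − 0.14 + 0.02 = 0.86

0.86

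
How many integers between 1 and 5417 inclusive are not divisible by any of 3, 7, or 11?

2815

1805 + 773 + 492 − 257 − 164 − 70 + 23 = 2602
5417 − 2602 = 2815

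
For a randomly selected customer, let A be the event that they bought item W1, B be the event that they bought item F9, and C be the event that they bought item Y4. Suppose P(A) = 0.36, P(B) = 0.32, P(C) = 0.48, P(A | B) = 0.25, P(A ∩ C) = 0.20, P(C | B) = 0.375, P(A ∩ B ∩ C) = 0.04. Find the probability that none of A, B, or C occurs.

P(A ∩ B) = P(B)·P(A|B) = 0.32 × 0.25 = 0.08
P(B ∩ C) = P(B)·P(C|B) = 0.32 × 0.375 = 0.12
By inclusion–exclusion:
P(A ∪ B ∪ C) = 0.36 + 0.32 + 0.48 − 0.08 − 0.20 − 0.12 + 0.04 = 0.80
P(none) = 1 − 0.80 = 0.20

0.20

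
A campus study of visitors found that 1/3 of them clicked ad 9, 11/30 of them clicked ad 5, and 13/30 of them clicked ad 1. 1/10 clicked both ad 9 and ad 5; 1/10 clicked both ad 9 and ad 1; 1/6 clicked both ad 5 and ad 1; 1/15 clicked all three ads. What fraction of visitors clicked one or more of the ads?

Apply inclusion-exclusion:
P(≥1) = 1/3 + 11/30 + 13/30 − 1/10 − 1/10 − 1/6 + 1/15 = 5/6

5/6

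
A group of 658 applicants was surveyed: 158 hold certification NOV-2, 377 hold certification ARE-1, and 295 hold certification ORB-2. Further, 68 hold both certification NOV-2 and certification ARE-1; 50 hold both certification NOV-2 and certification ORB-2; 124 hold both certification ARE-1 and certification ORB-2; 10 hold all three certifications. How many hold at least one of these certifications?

598

By inclusion-exclusion,
|at least one| = 158 + 377 + 295 − 68 − 50 − 124 + 10 = 598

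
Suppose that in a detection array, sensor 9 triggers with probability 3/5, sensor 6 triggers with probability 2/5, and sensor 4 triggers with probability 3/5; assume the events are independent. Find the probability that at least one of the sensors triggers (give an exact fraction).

Since the events are independent, P(none) is the product of the individual non-occurrence probabilities.
P(none) = (1 − 3/5) × (1 − 2/5) × (1 − 3/5) = 2/5 × 3/5 × 2/5 = 12/125
P(at least one) = 1 − 12/125 = 113/125

113/125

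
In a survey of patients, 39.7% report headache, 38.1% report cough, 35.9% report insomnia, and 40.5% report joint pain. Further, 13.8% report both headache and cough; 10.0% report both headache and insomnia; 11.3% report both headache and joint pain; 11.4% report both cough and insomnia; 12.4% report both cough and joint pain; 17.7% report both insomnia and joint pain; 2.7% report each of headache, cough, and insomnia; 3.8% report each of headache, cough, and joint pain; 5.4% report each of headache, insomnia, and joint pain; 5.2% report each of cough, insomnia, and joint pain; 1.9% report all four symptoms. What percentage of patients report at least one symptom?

92.8%

By inclusion-exclusion,
P(at least one) = 39.7 + 38.1 + 35.9 + 40.5 − 13.8 − 10.0 − 11.3 − 11.4 − 12.4 − 17.7 + 2.7 + 3.8 + 5.4 + 5.2 − 1.9 = 92.8%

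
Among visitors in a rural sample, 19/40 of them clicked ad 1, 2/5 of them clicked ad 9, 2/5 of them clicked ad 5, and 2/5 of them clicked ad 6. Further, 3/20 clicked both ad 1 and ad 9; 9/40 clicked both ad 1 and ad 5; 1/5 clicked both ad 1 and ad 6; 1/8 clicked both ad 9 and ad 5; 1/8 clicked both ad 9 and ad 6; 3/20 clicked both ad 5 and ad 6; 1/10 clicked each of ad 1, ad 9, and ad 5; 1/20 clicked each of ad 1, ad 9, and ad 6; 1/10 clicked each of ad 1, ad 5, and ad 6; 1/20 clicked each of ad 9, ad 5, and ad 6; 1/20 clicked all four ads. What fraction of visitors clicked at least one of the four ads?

19/20

By inclusion–exclusion:
P(≥1) = 19/40 + 2/5 + 2/5 + 2/5 − 3/20 − 9/40 − 1/5 − 1/8 − 1/8 − 3/20 + 1/10 + 1/20 + 1/10 + 1/20 − 1/20 = 19/20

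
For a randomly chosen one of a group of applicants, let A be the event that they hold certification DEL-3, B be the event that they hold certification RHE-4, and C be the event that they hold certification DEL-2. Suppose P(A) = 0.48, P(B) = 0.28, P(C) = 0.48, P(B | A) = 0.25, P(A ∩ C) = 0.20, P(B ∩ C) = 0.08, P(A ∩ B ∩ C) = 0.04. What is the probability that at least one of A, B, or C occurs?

0.88

P(A ∩ B) = P(A)·P(B|A) = 0.48 × 0.25 = 0.12
Using inclusion–exclusion:
P(A ∪ B ∪ C) = 0.48 + 0.28 + 0.48 − 0.12 − 0.20 − 0.08 + 0.04 = 0.88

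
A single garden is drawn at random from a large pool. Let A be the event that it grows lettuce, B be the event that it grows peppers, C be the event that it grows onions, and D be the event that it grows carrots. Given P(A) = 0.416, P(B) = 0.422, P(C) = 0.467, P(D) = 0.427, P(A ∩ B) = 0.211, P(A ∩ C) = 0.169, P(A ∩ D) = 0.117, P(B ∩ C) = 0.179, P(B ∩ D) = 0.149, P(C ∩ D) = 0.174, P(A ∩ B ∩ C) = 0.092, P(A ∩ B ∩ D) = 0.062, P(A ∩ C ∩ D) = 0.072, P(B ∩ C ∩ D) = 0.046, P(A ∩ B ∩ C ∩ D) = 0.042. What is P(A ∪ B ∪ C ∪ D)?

By inclusion-exclusion,
P(A ∪ B ∪ C ∪ D) = 0.416 + 0.422 + 0.467 + 0.427 − 0.211 − 0.169 − 0.117 − 0.179 − 0.149 − 0.174 + 0.092 + 0.062 + 0.072 + 0.046 − 0.042 = 0.963

0.963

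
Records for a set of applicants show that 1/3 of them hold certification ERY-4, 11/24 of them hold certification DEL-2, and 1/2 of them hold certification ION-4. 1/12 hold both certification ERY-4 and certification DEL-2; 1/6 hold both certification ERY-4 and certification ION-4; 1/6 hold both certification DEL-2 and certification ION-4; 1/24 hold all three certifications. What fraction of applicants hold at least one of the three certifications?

Apply inclusion-exclusion:
P(≥1) = 1/3 + 11/24 + 1/2 − 1/12 − 1/6 − 1/6 + 1/24 = 11/12

11/12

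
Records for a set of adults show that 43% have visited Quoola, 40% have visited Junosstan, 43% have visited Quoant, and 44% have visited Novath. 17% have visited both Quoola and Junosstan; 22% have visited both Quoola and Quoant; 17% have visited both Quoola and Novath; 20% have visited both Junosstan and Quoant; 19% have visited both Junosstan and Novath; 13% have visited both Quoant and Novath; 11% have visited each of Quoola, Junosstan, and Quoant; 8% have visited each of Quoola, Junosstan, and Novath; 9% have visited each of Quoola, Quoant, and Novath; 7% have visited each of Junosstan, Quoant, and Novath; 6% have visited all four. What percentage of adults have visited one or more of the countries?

91%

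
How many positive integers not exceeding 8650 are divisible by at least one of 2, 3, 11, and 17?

By inclusion-exclusion,
4325 + 2883 + 786 + 508 − 1441 − 393 − 254 − 262 − 169 − 46 + 131 + 84 + 23 + 15 − 7 = 6183

6183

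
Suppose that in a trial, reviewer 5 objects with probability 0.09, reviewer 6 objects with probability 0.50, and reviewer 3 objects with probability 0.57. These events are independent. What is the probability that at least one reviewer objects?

P(none) = (1 − 0.09) × (1 − 0.50) × (1 − 0.57) = 0.91 × 0.50 × 0.43 = 0.19565
P(at least one) = 1 − 0.19565 = 0.80435

0.80435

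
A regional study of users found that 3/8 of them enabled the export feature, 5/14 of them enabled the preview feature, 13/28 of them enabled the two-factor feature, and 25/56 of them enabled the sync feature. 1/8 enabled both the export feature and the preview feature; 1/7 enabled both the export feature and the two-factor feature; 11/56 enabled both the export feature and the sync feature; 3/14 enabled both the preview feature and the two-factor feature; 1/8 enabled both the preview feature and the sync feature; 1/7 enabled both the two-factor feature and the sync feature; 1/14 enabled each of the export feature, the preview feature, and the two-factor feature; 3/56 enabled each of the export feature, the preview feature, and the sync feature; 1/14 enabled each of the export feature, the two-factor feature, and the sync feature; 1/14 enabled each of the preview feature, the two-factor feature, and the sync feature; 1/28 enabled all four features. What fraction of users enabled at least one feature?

13/14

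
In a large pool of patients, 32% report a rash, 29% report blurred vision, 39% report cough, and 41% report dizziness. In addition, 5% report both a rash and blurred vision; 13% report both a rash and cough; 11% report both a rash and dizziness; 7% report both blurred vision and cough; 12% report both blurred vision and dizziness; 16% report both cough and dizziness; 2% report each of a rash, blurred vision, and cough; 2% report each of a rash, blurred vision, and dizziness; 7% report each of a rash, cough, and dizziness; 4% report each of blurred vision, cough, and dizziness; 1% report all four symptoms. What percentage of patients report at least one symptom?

91%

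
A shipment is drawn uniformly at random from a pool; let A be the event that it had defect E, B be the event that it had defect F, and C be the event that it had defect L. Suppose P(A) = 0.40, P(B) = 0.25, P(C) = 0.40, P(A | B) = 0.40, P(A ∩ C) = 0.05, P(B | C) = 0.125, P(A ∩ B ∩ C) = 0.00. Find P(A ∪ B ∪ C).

0.85

P(A ∩ B) = P(B)·P(A|B) = 0.25 × 0.40 = 0.10
P(B ∩ C) = P(C)·P(B|C) = 0.40 × 0.125 = 0.05
P(A ∪ B ∪ C) = 0.40 + 0.25 + 0.40 − 0.10 − 0.05 − 0.05 + 0.00 = 0.85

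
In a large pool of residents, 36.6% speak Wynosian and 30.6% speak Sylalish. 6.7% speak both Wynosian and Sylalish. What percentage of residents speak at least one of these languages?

P(≥1) = 36.6 + 30.6 − 6.7 = 60.5%

60.5%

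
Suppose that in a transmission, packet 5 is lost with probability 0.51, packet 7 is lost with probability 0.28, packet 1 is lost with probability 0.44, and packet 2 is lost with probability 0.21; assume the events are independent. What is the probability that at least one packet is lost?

Since the events are independent, P(none) is the product of the individual non-occurrence probabilities.
P(none) = (1 − 0.51) × (1 − 0.28) × (1 − 0.44) × (1 − 0.21) = 0.49 × 0.72 × 0.56 × 0.79 = 0.15607872
P(at least one) = 1 − 0.15607872 = 0.84392128

0.84392128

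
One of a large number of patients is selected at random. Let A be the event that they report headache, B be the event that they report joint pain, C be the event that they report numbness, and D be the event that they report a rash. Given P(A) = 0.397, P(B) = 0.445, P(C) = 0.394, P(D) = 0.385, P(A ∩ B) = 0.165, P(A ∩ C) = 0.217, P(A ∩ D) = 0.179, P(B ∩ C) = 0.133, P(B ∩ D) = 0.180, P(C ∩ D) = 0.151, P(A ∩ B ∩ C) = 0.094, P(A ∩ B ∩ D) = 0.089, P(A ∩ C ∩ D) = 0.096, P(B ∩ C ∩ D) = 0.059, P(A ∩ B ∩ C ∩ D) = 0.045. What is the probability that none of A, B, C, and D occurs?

Using inclusion–exclusion:
P(A ∪ B ∪ C ∪ D) = 0.397 + 0.445 + 0.394 + 0.385 − 0.165 − 0.217 − 0.179 − 0.133 − 0.180 − 0.151 + 0.094 + 0.089 + 0.096 + 0.059 − 0.045 = 0.889
P(none) = 1 − 0.889 = 0.111

0.111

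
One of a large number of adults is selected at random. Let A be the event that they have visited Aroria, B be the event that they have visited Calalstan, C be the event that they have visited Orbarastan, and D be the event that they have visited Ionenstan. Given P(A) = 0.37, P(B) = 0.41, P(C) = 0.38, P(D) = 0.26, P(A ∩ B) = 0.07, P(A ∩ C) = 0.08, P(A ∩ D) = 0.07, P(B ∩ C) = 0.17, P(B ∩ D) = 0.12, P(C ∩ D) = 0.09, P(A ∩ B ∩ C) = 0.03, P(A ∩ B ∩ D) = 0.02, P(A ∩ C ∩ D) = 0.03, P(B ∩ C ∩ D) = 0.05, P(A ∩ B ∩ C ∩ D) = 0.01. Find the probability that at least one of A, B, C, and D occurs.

P(A ∪ B ∪ C ∪ D) = 0.37 + 0.41 + 0.38 + 0.26 − 0.07 − 0.08 − 0.07 − 0.17 − 0.12 − 0.09 + 0.03 + 0.02 + 0.03 + 0.05 − 0.01 = 0.94

0.94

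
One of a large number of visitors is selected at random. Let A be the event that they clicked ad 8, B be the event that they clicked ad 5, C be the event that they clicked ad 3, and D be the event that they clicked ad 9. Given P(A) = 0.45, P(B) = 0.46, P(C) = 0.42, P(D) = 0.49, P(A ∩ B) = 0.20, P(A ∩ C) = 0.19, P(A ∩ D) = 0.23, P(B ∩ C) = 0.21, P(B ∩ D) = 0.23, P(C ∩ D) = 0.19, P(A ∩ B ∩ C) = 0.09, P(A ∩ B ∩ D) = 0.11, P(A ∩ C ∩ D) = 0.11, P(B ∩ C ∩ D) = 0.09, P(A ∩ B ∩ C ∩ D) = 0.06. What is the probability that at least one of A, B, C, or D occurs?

By inclusion-exclusion,
P(A ∪ B ∪ C ∪ D) = 0.45 + 0.46 + 0.42 + 0.49 − 0.20 − 0.19 − 0.23 − 0.21 − 0.23 − 0.19 + 0.09 + 0.11 + 0.11 + 0.09 − 0.06 = 0.91

0.91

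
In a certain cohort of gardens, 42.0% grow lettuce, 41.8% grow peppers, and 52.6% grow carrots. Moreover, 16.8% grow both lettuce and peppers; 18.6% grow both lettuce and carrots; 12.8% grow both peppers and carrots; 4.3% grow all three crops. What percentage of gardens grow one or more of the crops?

92.5%

P(at least one) = 42.0 + 41.8 + 52.6 − 16.8 − 18.6 − 12.8 + 4.3 = 92.5%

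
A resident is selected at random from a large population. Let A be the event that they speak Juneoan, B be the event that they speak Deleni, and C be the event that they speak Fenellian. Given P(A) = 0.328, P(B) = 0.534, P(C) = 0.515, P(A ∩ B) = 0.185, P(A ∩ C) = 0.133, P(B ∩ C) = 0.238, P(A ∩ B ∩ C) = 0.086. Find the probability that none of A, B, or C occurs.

Inclusion–exclusion gives
P(A ∪ B ∪ C) = 0.328 + 0.534 + 0.515 − 0.185 − 0.133 − 0.238 + 0.086 = 0.907
P(none) = 1 − 0.907 = 0.093

0.093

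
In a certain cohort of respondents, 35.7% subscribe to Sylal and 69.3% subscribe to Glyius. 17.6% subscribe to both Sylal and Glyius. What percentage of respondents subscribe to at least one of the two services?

87.4%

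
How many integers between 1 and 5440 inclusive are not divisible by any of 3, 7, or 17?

2925

Apply inclusion-exclusion:
⌊5440/3⌋ + ⌊5440/7⌋ + ⌊5440/17⌋ − ⌊5440/21⌋ − ⌊5440/51⌋ − ⌊5440/119⌋ + ⌊5440/357⌋ = 1813 + 777 + 320 − 259 − 106 − 45 + 15 = 2515
5440 − 2515 = 2925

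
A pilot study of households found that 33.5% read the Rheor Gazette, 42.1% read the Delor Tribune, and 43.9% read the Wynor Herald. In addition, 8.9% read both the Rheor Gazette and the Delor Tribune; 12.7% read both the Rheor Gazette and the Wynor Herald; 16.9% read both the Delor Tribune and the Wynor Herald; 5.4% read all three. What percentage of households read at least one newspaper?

By inclusion-exclusion,
P(union) = 33.5 + 42.1 + 43.9 − 8.9 − 12.7 − 16.9 + 5.4 = 86.4%

86.4%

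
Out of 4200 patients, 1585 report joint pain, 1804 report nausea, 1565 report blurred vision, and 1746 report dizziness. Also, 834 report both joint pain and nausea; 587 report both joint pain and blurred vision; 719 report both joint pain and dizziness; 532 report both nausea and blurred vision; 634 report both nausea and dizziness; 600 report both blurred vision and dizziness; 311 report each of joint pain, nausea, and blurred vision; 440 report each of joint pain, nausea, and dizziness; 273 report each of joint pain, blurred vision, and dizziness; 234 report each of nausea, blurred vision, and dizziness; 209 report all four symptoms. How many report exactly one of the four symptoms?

N(exactly one) = 1585 + 1804 + 1565 + 1746 − 2·834 − 2·587 − 2·719 − 2·532 − 2·634 − 2·600 + 3·311 + 3·440 + 3·273 + 3·234 − 4·209 = 1826

1826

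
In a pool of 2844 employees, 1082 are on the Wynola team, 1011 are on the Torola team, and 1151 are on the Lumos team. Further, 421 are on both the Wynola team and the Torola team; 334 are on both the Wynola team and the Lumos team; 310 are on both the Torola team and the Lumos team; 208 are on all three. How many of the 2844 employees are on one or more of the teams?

Using inclusion–exclusion:
N(≥1) = 1082 + 1011 + 1151 − 421 − 334 − 310 + 208 = 2387

2387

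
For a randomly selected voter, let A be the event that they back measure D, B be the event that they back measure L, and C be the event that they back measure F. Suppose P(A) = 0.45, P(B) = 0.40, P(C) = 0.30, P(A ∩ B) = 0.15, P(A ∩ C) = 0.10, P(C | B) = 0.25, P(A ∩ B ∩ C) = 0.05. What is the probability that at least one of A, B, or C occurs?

P(B ∩ C) = P(B)·P(C|B) = 0.40 × 0.25 = 0.10
By inclusion–exclusion:
P(A ∪ B ∪ C) = 0.45 + 0.40 + 0.30 − 0.15 − 0.10 − 0.10 + 0.05 = 0.85

0.85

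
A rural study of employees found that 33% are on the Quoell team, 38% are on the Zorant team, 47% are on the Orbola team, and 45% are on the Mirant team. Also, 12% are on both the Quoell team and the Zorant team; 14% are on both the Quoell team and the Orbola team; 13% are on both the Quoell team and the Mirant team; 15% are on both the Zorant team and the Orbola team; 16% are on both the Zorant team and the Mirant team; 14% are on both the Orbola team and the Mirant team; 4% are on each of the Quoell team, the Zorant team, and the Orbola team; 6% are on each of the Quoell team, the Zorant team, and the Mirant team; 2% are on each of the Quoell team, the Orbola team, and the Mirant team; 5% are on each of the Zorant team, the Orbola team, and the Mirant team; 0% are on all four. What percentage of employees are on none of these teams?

4%

Inclusion–exclusion gives
P(at least one) = 33 + 38 + 47 + 45 − 12 − 14 − 13 − 15 − 16 − 14 + 4 + 6 + 2 + 5 − 0 = 96%
P(none) = 100% − 96% = 4%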